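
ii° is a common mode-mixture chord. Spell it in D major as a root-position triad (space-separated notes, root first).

ii° is built on scale degree 2, which is E in both D major and its parallel. In D minor the chord on E is E–G–Bb.

E G Bb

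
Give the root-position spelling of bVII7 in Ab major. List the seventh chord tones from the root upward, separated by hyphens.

Gb-Bb-Db-Fb

bVII7 is built on the lowered scale degree 7. In Ab major degree 7 is G; lowered it becomes Gb. In Ab minor the chord on Gb is Gb–Bb–Db–Fb.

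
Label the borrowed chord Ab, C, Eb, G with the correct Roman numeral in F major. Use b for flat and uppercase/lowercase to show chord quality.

The root Ab is the lowered 3rd scale degree — diatonically F major has A there. Diatonically F major has Am (iii) on that degree; Ab–C–Eb–G is instead the major-seventh chord native to F minor, so it takes the label bIIImaj7.

bIIImaj7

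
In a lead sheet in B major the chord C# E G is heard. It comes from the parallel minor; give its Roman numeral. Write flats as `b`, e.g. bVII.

The root C# is the diatonic 2nd degree of B major; the borrowing shows in the chord quality. C#–E–G is a diminished chord — the form found in B minor, not the diatonic ii (C#m). Borrowed into B major it is written ii°.

ii°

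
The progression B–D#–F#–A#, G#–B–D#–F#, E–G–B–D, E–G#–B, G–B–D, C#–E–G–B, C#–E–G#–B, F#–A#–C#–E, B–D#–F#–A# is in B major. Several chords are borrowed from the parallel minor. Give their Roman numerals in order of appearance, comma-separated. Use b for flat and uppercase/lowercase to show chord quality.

iv7, bVI, iiø7

The diatonic triads in B major are B, C#m, D#m, E, F#, G#m, A#dim. B–D#–F#–A# = Bmaj7, G#–B–D#–F# = G#m7, E–G#–B = E, C#–E–G#–B = C#m7 and F#–A#–C#–E = F#7 all belong to that set. E–G–B–D is not: scale degree 4 in B major carries E (IV). In B minor the chord on that degree is Em7, so here it functions as iv7, borrowed from the parallel minor. G–B–D is not: scale degree 6 in B major carries G#m (vi). In B minor the chord on that degree is G, so here it functions as bVI, borrowed from the parallel minor. C#–E–G–B is not: scale degree 2 in B major carries C#m (ii). In B minor the chord on that degree is C#m7b5, so here it functions as iiø7, borrowed from the parallel minor.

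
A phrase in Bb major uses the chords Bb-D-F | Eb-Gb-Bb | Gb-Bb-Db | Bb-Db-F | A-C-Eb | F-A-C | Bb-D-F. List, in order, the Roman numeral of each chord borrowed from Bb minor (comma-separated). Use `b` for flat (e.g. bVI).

The diatonic triads in Bb major are Bb, Cm, Dm, Eb, F, Gm, Adim. Bb–D–F = Bb, A–C–Eb = Adim and F–A–C = F are all diatonic. Eb–Gb–Bb is not: scale degree 4 in Bb major carries Eb (IV). In Bb minor the chord on that degree is Ebm, so here it functions as iv, borrowed from the parallel minor. But Gb–Bb–Db is foreign: the diatonic vi on degree 6 is Gm, whereas Gb comes from Bb minor. It is labeled bVI. Bb–Db–F is not: scale degree 1 in Bb major carries Bb (I). In Bb minor the chord on that degree is Bbm, so here it functions as i, borrowed from the parallel minor.

iv, bVI, i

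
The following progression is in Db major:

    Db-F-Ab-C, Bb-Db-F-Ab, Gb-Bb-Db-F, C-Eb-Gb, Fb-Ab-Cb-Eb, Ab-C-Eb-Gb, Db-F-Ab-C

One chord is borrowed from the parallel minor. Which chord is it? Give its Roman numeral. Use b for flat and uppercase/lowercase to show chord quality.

bIIImaj7

Db major has the diatonic set Db, Ebm, Fm, Gb, Ab, Bbm, Cdim. Of the given chords, Db–F–Ab–C = Dbmaj7, Bb–Db–F–Ab = Bbm7, Gb–Bb–Db–F = Gbmaj7, C–Eb–Gb = Cdim and Ab–C–Eb–Gb = Ab7 are diatonic. But Fb–Ab–Cb–Eb is foreign: the diatonic iii on degree 3 is Fm, whereas Fbmaj7 comes from Db minor. It is labeled bIIImaj7.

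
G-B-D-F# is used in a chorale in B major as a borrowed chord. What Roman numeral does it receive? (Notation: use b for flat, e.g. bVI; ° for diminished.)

bVImaj7

G is the lowered form of scale degree 6 in B major (the diatonic degree 6 is G#). G–B–D–F# is a major-seventh chord — the form found in B minor, not the diatonic vi (G#m). Borrowed into B major it is written bVImaj7.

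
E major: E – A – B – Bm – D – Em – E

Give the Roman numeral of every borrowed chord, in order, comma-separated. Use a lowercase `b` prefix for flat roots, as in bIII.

v, bVII, i

The diatonic triads in E major are E, F#m, G#m, A, B, C#m, D#dim. E, A and B all belong to that set. Bm (B–D–F#) doesn't fit — on degree 5 E major would have B (V). Bm is the degree-5 chord of E minor, so it is the borrowed v. D (D–F#–A) is not: scale degree 7 in E major carries D#dim (vii°). In E minor the chord on that degree is D, so here it functions as bVII, borrowed from the parallel minor. Em (E–G–B) is not: scale degree 1 in E major carries E (I). In E minor the chord on that degree is Em, so here it functions as i, borrowed from the parallel minor.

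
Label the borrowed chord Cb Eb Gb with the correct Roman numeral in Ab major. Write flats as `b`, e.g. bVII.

The root Cb is the lowered 3rd scale degree — diatonically Ab major has C there. The diatonic chord on degree 3 would be Cm (iii), but Cb–Eb–Gb is the major chord from Ab minor. As a borrowed chord it is labeled bIII.

bIII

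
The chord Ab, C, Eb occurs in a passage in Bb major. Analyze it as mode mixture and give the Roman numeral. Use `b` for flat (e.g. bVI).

The root Ab is the lowered 7th scale degree — diatonically Bb major has A there. Ab–C–Eb is a major chord — the form found in Bb minor, not the diatonic vii° (Adim). Borrowed into Bb major it is written bVII.

bVII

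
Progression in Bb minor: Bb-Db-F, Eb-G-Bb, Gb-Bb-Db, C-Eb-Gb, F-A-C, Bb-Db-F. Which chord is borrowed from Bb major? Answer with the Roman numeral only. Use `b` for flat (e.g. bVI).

IV

The diatonic triads in Bb minor (with V from harmonic minor) are Bbm, Cdim, Db, Ebm, F, Gb, Ab. Of the given chords, Bb–Db–F = Bbm, Gb–Bb–Db = Gb, C–Eb–Gb = Cdim and F–A–C = F are diatonic. But Eb–G–Bb is foreign: the diatonic iv on degree 4 is Ebm, whereas Eb comes from Bb major. It is labeled IV.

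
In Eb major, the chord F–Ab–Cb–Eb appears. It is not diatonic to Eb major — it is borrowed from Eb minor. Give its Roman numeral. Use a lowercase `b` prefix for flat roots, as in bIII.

F is scale degree 2 in Eb major. The diatonic chord on degree 2 would be Fm (ii), but F–Ab–Cb–Eb is the half-diminished-seventh chord from Eb minor. As a borrowed chord it is labeled iiø7.

iiø7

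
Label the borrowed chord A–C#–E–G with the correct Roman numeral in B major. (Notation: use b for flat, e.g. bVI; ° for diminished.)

A is the lowered form of scale degree 7 in B major (the diatonic degree 7 is A#). The diatonic chord on degree 7 would be A#dim (vii°), but A–C#–E–G is the dominant-seventh chord from B minor. As a borrowed chord it is labeled bVII7.

bVII7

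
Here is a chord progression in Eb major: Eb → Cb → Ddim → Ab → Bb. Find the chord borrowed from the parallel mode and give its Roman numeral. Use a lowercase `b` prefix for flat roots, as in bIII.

In Eb major the diatonic chords are Eb, Fm, Gm, Ab, Bb, Cm, Ddim. Of the given chords, Eb, Ddim, Ab and Bb are diatonic. But Cb (Cb–Eb–Gb) is foreign: the diatonic vi on degree 6 is Cm, whereas Cb comes from Eb minor. It is labeled bVI.

bVI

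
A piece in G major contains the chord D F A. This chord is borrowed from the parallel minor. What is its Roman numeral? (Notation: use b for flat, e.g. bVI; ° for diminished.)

D is scale degree 5 in G major. D–F–A is a minor chord — the form found in G minor, not the diatonic V (D). Borrowed into G major it is written v.

v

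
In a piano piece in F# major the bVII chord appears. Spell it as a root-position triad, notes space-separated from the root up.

bVII is built on the lowered scale degree 7. In F# major degree 7 is E#; lowered it becomes E. Stacking thirds in F# minor on E gives E–G#–B.

E G# B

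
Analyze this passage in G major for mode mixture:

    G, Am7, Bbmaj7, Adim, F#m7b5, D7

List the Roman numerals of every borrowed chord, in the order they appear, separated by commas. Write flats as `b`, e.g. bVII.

In G major the diatonic chords are G, Am, Bm, C, D, Em, F#dim. G, Am7, F#m7b5 and D7 are all diatonic. Bbmaj7 (Bb–D–F–A) doesn't fit — on degree 3 G major would have Bm (iii). Bbmaj7 is the degree-3 chord of G minor, so it is the borrowed bIIImaj7. Adim (A–C–Eb) doesn't fit — on degree 2 G major would have Am (ii). Adim is the degree-2 chord of G minor, so it is the borrowed ii°.

bIIImaj7, ii°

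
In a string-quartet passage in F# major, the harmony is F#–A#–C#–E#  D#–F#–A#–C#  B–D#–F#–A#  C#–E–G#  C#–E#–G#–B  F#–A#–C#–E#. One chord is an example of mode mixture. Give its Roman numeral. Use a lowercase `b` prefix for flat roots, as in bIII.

In F# major the diatonic chords are F#, G#m, A#m, B, C#, D#m, E#dim. F#–A#–C#–E# = F#maj7, D#–F#–A#–C# = D#m7, B–D#–F#–A# = Bmaj7 and C#–E#–G#–B = C#7 are all diatonic. But C#–E–G# is foreign: the diatonic V on degree 5 is C#, whereas C#m comes from F# minor. It is labeled v.

v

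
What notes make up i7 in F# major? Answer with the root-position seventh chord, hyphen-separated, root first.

F#-A-C#-E

The root, F#, is scale degree 1 — the same note in F# major and F# minor; only the chord quality changes. Building the minor-seventh chord from the parallel minor on F#: F#–A–C#–E.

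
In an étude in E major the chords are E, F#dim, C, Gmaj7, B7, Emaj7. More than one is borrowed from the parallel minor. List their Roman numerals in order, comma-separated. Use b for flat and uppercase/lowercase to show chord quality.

The diatonic triads in E major are E, F#m, G#m, A, B, C#m, D#dim. E, B7 and Emaj7 all belong to that set. But F#dim (F#–A–C) is foreign: the diatonic ii on degree 2 is F#m, whereas F#dim comes from E minor. It is labeled ii°. C (C–E–G) is not: scale degree 6 in E major carries C#m (vi). In E minor the chord on that degree is C, so here it functions as bVI, borrowed from the parallel minor. But Gmaj7 (G–B–D–F#) is foreign: the diatonic iii on degree 3 is G#m, whereas Gmaj7 comes from E minor. It is labeled bIIImaj7.

ii°, bVI, bIIImaj7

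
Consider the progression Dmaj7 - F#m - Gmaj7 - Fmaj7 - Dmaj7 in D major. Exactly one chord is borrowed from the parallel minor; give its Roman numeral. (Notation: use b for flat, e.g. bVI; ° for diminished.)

D major has the diatonic set D, Em, F#m, G, A, Bm, C#dim. Of the given chords, Dmaj7, F#m and Gmaj7 are diatonic. But Fmaj7 (F–A–C–E) is foreign: the diatonic iii on degree 3 is F#m, whereas Fmaj7 comes from D minor. It is labeled bIIImaj7.

bIIImaj7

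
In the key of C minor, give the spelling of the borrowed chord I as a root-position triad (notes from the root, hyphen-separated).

I is built on scale degree 1, which is C in both C minor and its parallel. Stacking thirds in C major on C gives C–E–G.

C-E-G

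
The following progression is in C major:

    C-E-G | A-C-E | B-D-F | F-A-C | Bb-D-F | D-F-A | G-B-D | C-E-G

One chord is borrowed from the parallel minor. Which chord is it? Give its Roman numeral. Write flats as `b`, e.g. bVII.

bVII

C major has the diatonic set C, Dm, Em, F, G, Am, Bdim. C–E–G = C, A–C–E = Am, B–D–F = Bdim, F–A–C = F, D–F–A = Dm and G–B–D = G all belong to that set. Bb–D–F is not: scale degree 7 in C major carries Bdim (vii°). In C minor the chord on that degree is Bb, so here it functions as bVII, borrowed from the parallel minor.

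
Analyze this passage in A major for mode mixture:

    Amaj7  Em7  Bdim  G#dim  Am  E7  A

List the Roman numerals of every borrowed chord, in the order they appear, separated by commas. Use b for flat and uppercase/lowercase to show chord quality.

A major has the diatonic set A, Bm, C#m, D, E, F#m, G#dim. Amaj7, G#dim, E7 and A all belong to that set. Em7 (E–G–B–D) is not: scale degree 5 in A major carries E (V). In A minor the chord on that degree is Em7, so here it functions as v7, borrowed from the parallel minor. But Bdim (B–D–F) is foreign: the diatonic ii on degree 2 is Bm, whereas Bdim comes from A minor. It is labeled ii°. But Am (A–C–E) is foreign: the diatonic I on degree 1 is A, whereas Am comes from A minor. It is labeled i.

v7, ii°, i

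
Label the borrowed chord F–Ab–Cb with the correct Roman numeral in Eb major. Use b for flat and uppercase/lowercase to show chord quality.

F is scale degree 2 in Eb major. Diatonically Eb major has Fm (ii) on that degree; F–Ab–Cb is instead the diminished chord native to Eb minor, so it takes the label ii°.

ii°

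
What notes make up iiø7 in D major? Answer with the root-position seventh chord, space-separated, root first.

iiø7 is built on scale degree 2, which is E in both D major and its parallel. In D minor the chord on E is E–G–Bb–D.

E G Bb D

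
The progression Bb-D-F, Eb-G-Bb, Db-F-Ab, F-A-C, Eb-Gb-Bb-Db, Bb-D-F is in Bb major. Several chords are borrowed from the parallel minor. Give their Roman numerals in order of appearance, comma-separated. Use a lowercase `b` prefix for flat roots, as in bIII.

bIII, iv7

In Bb major the diatonic chords are Bb, Cm, Dm, Eb, F, Gm, Adim. Bb–D–F = Bb, Eb–G–Bb = Eb and F–A–C = F are all diatonic. Db–F–Ab is not: scale degree 3 in Bb major carries Dm (iii). In Bb minor the chord on that degree is Db, so here it functions as bIII, borrowed from the parallel minor. Eb–Gb–Bb–Db is not: scale degree 4 in Bb major carries Eb (IV). In Bb minor the chord on that degree is Ebm7, so here it functions as iv7, borrowed from the parallel minor.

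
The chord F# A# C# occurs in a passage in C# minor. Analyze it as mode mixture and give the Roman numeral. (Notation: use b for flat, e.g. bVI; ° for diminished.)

IV

The root F# is the diatonic 4th degree of C# minor; the borrowing shows in the chord quality. Diatonically C# minor has F#m (iv) on that degree; F#–A#–C# is instead the major chord native to C# major, so it takes the label IV.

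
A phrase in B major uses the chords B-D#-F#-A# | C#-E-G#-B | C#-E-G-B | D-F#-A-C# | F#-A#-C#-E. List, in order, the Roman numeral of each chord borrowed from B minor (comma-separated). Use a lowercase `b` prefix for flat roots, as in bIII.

B major has the diatonic set B, C#m, D#m, E, F#, G#m, A#dim. B–D#–F#–A# = Bmaj7, C#–E–G#–B = C#m7 and F#–A#–C#–E = F#7 are all diatonic. C#–E–G–B doesn't fit — on degree 2 B major would have C#m (ii). C#m7b5 is the degree-2 chord of B minor, so it is the borrowed iiø7. But D–F#–A–C# is foreign: the diatonic iii on degree 3 is D#m, whereas Dmaj7 comes from B minor. It is labeled bIIImaj7.

iiø7, bIIImaj7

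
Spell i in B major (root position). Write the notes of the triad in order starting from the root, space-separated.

B D F#

The root, B, is scale degree 1 — the same note in B major and B minor; only the chord quality changes. Stacking thirds in B minor on B gives B–D–F#.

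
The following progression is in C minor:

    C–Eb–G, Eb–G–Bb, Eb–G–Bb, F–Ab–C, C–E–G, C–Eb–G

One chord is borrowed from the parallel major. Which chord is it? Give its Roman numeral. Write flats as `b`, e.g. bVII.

I

The diatonic triads in C minor (with V from harmonic minor) are Cm, Ddim, Eb, Fm, G, Ab, Bb. C–Eb–G = Cm, Eb–G–Bb = Eb and F–Ab–C = Fm are all diatonic. C–E–G is not: scale degree 1 in C minor carries Cm (i). In C major the chord on that degree is C, so here it functions as I, borrowed from the parallel major.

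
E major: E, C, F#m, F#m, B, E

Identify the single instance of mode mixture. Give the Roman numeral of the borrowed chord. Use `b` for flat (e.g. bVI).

E major has the diatonic set E, F#m, G#m, A, B, C#m, D#dim. Of the given chords, E, F#m and B are diatonic. C (C–E–G) doesn't fit — on degree 6 E major would have C#m (vi). C is the degree-6 chord of E minor, so it is the borrowed bVI.

bVI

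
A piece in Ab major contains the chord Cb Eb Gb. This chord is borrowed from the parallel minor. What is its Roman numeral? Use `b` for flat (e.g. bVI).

The root Cb is the lowered 3rd scale degree — diatonically Ab major has C there. Cb–Eb–Gb is a major chord — the form found in Ab minor, not the diatonic iii (Cm). Borrowed into Ab major it is written bIII.

bIII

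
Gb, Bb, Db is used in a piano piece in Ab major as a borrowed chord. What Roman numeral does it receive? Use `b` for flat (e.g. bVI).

bVII

In Ab major scale degree 7 is G; Gb is its lowered form, from Ab minor. Gb–Bb–Db is a major chord — the form found in Ab minor, not the diatonic vii° (Gdim). Borrowed into Ab major it is written bVII.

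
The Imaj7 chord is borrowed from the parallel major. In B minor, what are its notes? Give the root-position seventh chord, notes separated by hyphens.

Imaj7 is built on scale degree 1, which is B in both B minor and its parallel. In B major the chord on B is B–D#–F#–A#.

B-D#-F#-A#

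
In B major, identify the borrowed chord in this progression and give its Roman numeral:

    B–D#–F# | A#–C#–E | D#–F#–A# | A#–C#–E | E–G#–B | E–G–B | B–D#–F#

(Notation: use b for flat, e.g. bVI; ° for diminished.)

iv

The diatonic triads in B major are B, C#m, D#m, E, F#, G#m, A#dim. Of the given chords, B–D#–F# = B, A#–C#–E = A#dim, D#–F#–A# = D#m and E–G#–B = E are diatonic. E–G–B is not: scale degree 4 in B major carries E (IV). In B minor the chord on that degree is Em, so here it functions as iv, borrowed from the parallel minor.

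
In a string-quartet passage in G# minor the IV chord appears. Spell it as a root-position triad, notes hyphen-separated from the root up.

IV is built on scale degree 4, which is C# in both G# minor and its parallel. Stacking thirds in G# major on C# gives C#–E#–G#.

C#-E#-G#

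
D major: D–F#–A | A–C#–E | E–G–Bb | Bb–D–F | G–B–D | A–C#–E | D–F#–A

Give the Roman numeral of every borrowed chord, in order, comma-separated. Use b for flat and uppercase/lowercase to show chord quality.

D major has the diatonic set D, Em, F#m, G, A, Bm, C#dim. D–F#–A = D, A–C#–E = A and G–B–D = G are all diatonic. E–G–Bb doesn't fit — on degree 2 D major would have Em (ii). Edim is the degree-2 chord of D minor, so it is the borrowed ii°. Bb–D–F doesn't fit — on degree 6 D major would have Bm (vi). Bb is the degree-6 chord of D minor, so it is the borrowed bVI.

ii°, bVI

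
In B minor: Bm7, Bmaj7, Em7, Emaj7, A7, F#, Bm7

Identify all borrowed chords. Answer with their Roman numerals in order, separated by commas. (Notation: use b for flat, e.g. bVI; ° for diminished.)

The diatonic triads in B minor (with V from harmonic minor) are Bm, C#dim, D, Em, F#, G, A. Of the given chords, Bm7, Em7, A7 and F# are diatonic. Bmaj7 (B–D#–F#–A#) is not: scale degree 1 in B minor carries Bm (i). In B major the chord on that degree is Bmaj7, so here it functions as Imaj7, borrowed from the parallel major. Emaj7 (E–G#–B–D#) doesn't fit — on degree 4 B minor would have Em (iv). Emaj7 is the degree-4 chord of B major, so it is the borrowed IVmaj7.

Imaj7, IVmaj7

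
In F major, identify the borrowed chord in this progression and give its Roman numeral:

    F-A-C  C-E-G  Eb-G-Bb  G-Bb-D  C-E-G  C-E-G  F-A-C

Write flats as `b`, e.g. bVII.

bVII

The diatonic triads in F major are F, Gm, Am, Bb, C, Dm, Edim. F–A–C = F, C–E–G = C and G–Bb–D = Gm are all diatonic. But Eb–G–Bb is foreign: the diatonic vii° on degree 7 is Edim, whereas Eb comes from F minor. It is labeled bVII.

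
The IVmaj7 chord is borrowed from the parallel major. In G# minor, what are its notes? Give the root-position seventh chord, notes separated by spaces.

C# E# G# B#

The root, C#, is scale degree 4 — the same note in G# minor and G# major; only the chord quality changes. Building the major-seventh chord from the parallel major on C#: C#–E#–G#–B#.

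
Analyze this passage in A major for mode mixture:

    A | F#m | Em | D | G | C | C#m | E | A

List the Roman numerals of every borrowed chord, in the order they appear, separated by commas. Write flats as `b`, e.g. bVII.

In A major the diatonic chords are A, Bm, C#m, D, E, F#m, G#dim. Of the given chords, A, F#m, D, C#m and E are diatonic. Em (E–G–B) doesn't fit — on degree 5 A major would have E (V). Em is the degree-5 chord of A minor, so it is the borrowed v. But G (G–B–D) is foreign: the diatonic vii° on degree 7 is G#dim, whereas G comes from A minor. It is labeled bVII. C (C–E–G) doesn't fit — on degree 3 A major would have C#m (iii). C is the degree-3 chord of A minor, so it is the borrowed bIII.

v, bVII, bIII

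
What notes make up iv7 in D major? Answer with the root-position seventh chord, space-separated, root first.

The root, G, is scale degree 4 — the same note in D major and D minor; only the chord quality changes. In D minor the chord on G is G–Bb–D–F.

G Bb D F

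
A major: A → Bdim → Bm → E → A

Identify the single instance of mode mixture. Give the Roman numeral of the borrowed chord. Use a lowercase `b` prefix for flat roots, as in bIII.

ii°

In A major the diatonic chords are A, Bm, C#m, D, E, F#m, G#dim. A, Bm and E all belong to that set. Bdim (B–D–F) doesn't fit — on degree 2 A major would have Bm (ii). Bdim is the degree-2 chord of A minor, so it is the borrowed ii°.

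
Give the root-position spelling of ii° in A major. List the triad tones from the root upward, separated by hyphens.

B-D-F

The root, B, is scale degree 2 — the same note in A major and A minor; only the chord quality changes. Building the diminished chord from the parallel minor on B: B–D–F.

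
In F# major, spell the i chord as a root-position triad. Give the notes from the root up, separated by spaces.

F# A C#

The root, F#, is scale degree 1 — the same note in F# major and F# minor; only the chord quality changes. Stacking thirds in F# minor on F# gives F#–A–C#.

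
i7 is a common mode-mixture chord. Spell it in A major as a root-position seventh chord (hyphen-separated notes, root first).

i7 is built on scale degree 1, which is A in both A major and its parallel. Building the minor-seventh chord from the parallel minor on A: A–C–E–G.

A-C-E-G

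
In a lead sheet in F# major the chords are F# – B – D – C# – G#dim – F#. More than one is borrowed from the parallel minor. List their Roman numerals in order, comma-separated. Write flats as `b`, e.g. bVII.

bVI, ii°

F# major has the diatonic set F#, G#m, A#m, B, C#, D#m, E#dim. F#, B and C# all belong to that set. But D (D–F#–A) is foreign: the diatonic vi on degree 6 is D#m, whereas D comes from F# minor. It is labeled bVI. G#dim (G#–B–D) doesn't fit — on degree 2 F# major would have G#m (ii). G#dim is the degree-2 chord of F# minor, so it is the borrowed ii°.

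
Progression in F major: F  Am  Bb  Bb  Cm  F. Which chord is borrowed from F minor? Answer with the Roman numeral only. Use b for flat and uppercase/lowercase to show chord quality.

The diatonic triads in F major are F, Gm, Am, Bb, C, Dm, Edim. F, Am and Bb are all diatonic. But Cm (C–Eb–G) is foreign: the diatonic V on degree 5 is C, whereas Cm comes from F minor. It is labeled v.

v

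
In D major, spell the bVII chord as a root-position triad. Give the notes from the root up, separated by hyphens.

Scale degree 7 in D major is C#. bVII uses the lowered form, C, taken from D minor. In D minor the chord on C is C–E–G.

C-E-G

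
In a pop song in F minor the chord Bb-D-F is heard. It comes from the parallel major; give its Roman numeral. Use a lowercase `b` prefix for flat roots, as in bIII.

IV

Bb is scale degree 4 in F minor. Bb–D–F is a major chord — the form found in F major, not the diatonic iv (Bbm). Borrowed into F minor it is written IV.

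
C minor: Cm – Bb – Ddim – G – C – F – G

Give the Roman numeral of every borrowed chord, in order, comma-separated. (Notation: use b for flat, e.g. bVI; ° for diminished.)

I, IV

In C minor (with V from harmonic minor) the diatonic chords are Cm, Ddim, Eb, Fm, G, Ab, Bb. Cm, Bb, Ddim and G are all diatonic. C (C–E–G) doesn't fit — on degree 1 C minor would have Cm (i). C is the degree-1 chord of C major, so it is the borrowed I. F (F–A–C) doesn't fit — on degree 4 C minor would have Fm (iv). F is the degree-4 chord of C major, so it is the borrowed IV.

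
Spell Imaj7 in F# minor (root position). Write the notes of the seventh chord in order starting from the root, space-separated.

F# A# C# E#

The root, F#, is scale degree 1 — the same note in F# minor and F# major; only the chord quality changes. Building the major-seventh chord from the parallel major on F#: F#–A#–C#–E#.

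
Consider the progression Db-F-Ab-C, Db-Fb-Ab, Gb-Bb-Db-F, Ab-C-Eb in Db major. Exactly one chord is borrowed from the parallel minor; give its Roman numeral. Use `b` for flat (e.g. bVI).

i

Db major has the diatonic set Db, Ebm, Fm, Gb, Ab, Bbm, Cdim. Db–F–Ab–C = Dbmaj7, Gb–Bb–Db–F = Gbmaj7 and Ab–C–Eb = Ab are all diatonic. Db–Fb–Ab is not: scale degree 1 in Db major carries Db (I). In Db minor the chord on that degree is Dbm, so here it functions as i, borrowed from the parallel minor.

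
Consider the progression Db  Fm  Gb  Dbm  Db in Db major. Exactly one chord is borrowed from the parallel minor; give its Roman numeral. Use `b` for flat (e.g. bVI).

i

The diatonic triads in Db major are Db, Ebm, Fm, Gb, Ab, Bbm, Cdim. Db, Fm and Gb are all diatonic. Dbm (Db–Fb–Ab) is not: scale degree 1 in Db major carries Db (I). In Db minor the chord on that degree is Dbm, so here it functions as i, borrowed from the parallel minor.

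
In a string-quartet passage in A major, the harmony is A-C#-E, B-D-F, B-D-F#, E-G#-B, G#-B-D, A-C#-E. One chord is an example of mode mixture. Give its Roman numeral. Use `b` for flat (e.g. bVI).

The diatonic triads in A major are A, Bm, C#m, D, E, F#m, G#dim. A–C#–E = A, B–D–F# = Bm, E–G#–B = E and G#–B–D = G#dim are all diatonic. B–D–F doesn't fit — on degree 2 A major would have Bm (ii). Bdim is the degree-2 chord of A minor, so it is the borrowed ii°.

ii°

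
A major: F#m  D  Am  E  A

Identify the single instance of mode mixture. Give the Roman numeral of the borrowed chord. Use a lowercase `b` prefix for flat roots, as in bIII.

The diatonic triads in A major are A, Bm, C#m, D, E, F#m, G#dim. Of the given chords, F#m, D, E and A are diatonic. Am (A–C–E) is not: scale degree 1 in A major carries A (I). In A minor the chord on that degree is Am, so here it functions as i, borrowed from the parallel minor.

i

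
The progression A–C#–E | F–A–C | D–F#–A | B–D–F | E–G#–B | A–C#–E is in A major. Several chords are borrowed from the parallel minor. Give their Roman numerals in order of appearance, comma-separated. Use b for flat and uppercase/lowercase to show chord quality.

bVI, ii°

The diatonic triads in A major are A, Bm, C#m, D, E, F#m, G#dim. A–C#–E = A, D–F#–A = D and E–G#–B = E all belong to that set. F–A–C doesn't fit — on degree 6 A major would have F#m (vi). F is the degree-6 chord of A minor, so it is the borrowed bVI. But B–D–F is foreign: the diatonic ii on degree 2 is Bm, whereas Bdim comes from A minor. It is labeled ii°.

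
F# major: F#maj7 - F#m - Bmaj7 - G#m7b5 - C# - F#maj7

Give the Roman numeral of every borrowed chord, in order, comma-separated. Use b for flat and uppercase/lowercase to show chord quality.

F# major has the diatonic set F#, G#m, A#m, B, C#, D#m, E#dim. Of the given chords, F#maj7, Bmaj7 and C# are diatonic. F#m (F#–A–C#) doesn't fit — on degree 1 F# major would have F# (I). F#m is the degree-1 chord of F# minor, so it is the borrowed i. G#m7b5 (G#–B–D–F#) is not: scale degree 2 in F# major carries G#m (ii). In F# minor the chord on that degree is G#m7b5, so here it functions as iiø7, borrowed from the parallel minor.

i, iiø7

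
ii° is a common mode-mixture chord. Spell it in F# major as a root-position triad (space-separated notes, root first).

ii° is built on scale degree 2, which is G# in both F# major and its parallel. Building the diminished chord from the parallel minor on G#: G#–B–D.

G# B D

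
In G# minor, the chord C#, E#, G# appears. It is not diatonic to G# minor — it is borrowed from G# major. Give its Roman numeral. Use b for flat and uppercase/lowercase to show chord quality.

The root C# is the diatonic 4th degree of G# minor; the borrowing shows in the chord quality. C#–E#–G# is a major chord — the form found in G# major, not the diatonic iv (C#m). Borrowed into G# minor it is written IV.

IV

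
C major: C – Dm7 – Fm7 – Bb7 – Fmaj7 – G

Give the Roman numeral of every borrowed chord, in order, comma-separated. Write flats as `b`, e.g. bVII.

iv7, bVII7

In C major the diatonic chords are C, Dm, Em, F, G, Am, Bdim. C, Dm7, Fmaj7 and G all belong to that set. But Fm7 (F–Ab–C–Eb) is foreign: the diatonic IV on degree 4 is F, whereas Fm7 comes from C minor. It is labeled iv7. Bb7 (Bb–D–F–Ab) is not: scale degree 7 in C major carries Bdim (vii°). In C minor the chord on that degree is Bb7, so here it functions as bVII7, borrowed from the parallel minor.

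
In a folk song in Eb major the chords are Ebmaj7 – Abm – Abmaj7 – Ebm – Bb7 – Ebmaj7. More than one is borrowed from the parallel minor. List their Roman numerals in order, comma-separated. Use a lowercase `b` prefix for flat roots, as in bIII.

iv, i

Eb major has the diatonic set Eb, Fm, Gm, Ab, Bb, Cm, Ddim. Ebmaj7, Abmaj7 and Bb7 are all diatonic. Abm (Ab–Cb–Eb) is not: scale degree 4 in Eb major carries Ab (IV). In Eb minor the chord on that degree is Abm, so here it functions as iv, borrowed from the parallel minor. But Ebm (Eb–Gb–Bb) is foreign: the diatonic I on degree 1 is Eb, whereas Ebm comes from Eb minor. It is labeled i.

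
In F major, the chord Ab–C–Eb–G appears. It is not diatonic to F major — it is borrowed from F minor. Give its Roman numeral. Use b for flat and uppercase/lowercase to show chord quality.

Ab is the lowered form of scale degree 3 in F major (the diatonic degree 3 is A). The diatonic chord on degree 3 would be Am (iii), but Ab–C–Eb–G is the major-seventh chord from F minor. As a borrowed chord it is labeled bIIImaj7.

bIIImaj7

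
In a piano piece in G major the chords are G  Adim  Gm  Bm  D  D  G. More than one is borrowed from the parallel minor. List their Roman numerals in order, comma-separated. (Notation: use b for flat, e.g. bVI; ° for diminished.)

ii°, i

In G major the diatonic chords are G, Am, Bm, C, D, Em, F#dim. Of the given chords, G, Bm and D are diatonic. But Adim (A–C–Eb) is foreign: the diatonic ii on degree 2 is Am, whereas Adim comes from G minor. It is labeled ii°. Gm (G–Bb–D) doesn't fit — on degree 1 G major would have G (I). Gm is the degree-1 chord of G minor, so it is the borrowed i.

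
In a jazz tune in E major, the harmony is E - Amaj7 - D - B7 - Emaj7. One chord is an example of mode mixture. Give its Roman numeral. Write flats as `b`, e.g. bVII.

bVII

E major has the diatonic set E, F#m, G#m, A, B, C#m, D#dim. E, Amaj7, B7 and Emaj7 are all diatonic. D (D–F#–A) is not: scale degree 7 in E major carries D#dim (vii°). In E minor the chord on that degree is D, so here it functions as bVII, borrowed from the parallel minor.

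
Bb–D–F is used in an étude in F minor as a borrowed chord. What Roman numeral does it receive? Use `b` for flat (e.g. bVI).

The root Bb is the diatonic 4th degree of F minor; the borrowing shows in the chord quality. Bb–D–F is a major chord — the form found in F major, not the diatonic iv (Bbm). Borrowed into F minor it is written IV.

IV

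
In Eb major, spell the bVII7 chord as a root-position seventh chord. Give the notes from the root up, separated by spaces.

Scale degree 7 in Eb major is D. bVII7 uses the lowered form, Db, taken from Eb minor. Stacking thirds in Eb minor on Db gives Db–F–Ab–Cb.

Db F Ab Cb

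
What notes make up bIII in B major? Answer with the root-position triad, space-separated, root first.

The root of bIII is the lowered 3rd degree: D# becomes D. In B minor the chord on D is D–F#–A.

D F# A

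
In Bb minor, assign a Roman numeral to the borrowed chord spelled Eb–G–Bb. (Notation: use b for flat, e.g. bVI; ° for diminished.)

Eb is scale degree 4 in Bb minor. The diatonic chord on degree 4 would be Ebm (iv), but Eb–G–Bb is the major chord from Bb major. As a borrowed chord it is labeled IV.

IV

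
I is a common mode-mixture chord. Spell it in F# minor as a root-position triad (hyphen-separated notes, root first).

I is built on scale degree 1, which is F# in both F# minor and its parallel. Building the major chord from the parallel major on F#: F#–A#–C#.

F#-A#-C#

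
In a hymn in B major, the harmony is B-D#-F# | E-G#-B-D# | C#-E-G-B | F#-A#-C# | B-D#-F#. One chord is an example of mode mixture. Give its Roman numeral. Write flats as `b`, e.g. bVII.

The diatonic triads in B major are B, C#m, D#m, E, F#, G#m, A#dim. Of the given chords, B–D#–F# = B, E–G#–B–D# = Emaj7 and F#–A#–C# = F# are diatonic. C#–E–G–B is not: scale degree 2 in B major carries C#m (ii). In B minor the chord on that degree is C#m7b5, so here it functions as iiø7, borrowed from the parallel minor.

iiø7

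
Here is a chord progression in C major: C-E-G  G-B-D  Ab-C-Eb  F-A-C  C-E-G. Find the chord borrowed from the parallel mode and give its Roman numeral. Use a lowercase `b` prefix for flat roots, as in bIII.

C major has the diatonic set C, Dm, Em, F, G, Am, Bdim. C–E–G = C, G–B–D = G and F–A–C = F are all diatonic. Ab–C–Eb is not: scale degree 6 in C major carries Am (vi). In C minor the chord on that degree is Ab, so here it functions as bVI, borrowed from the parallel minor.

bVI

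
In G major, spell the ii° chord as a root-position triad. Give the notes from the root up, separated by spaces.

A C Eb

The root, A, is scale degree 2 — the same note in G major and G minor; only the chord quality changes. Building the diminished chord from the parallel minor on A: A–C–Eb.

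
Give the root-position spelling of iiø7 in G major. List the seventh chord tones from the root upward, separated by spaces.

A C Eb G

iiø7 is built on scale degree 2, which is A in both G major and its parallel. Stacking thirds in G minor on A gives A–C–Eb–G.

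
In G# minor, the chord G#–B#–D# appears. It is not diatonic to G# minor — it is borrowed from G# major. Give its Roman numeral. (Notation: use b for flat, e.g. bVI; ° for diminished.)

G# is scale degree 1 in G# minor. Diatonically G# minor has G#m (i) on that degree; G#–B#–D# is instead the major chord native to G# major, so it takes the label I.

I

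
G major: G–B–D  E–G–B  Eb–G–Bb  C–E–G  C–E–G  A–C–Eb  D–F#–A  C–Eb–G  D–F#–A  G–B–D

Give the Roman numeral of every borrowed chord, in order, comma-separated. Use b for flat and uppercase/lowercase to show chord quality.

The diatonic triads in G major are G, Am, Bm, C, D, Em, F#dim. G–B–D = G, E–G–B = Em, C–E–G = C and D–F#–A = D all belong to that set. Eb–G–Bb is not: scale degree 6 in G major carries Em (vi). In G minor the chord on that degree is Eb, so here it functions as bVI, borrowed from the parallel minor. But A–C–Eb is foreign: the diatonic ii on degree 2 is Am, whereas Adim comes from G minor. It is labeled ii°. C–Eb–G is not: scale degree 4 in G major carries C (IV). In G minor the chord on that degree is Cm, so here it functions as iv, borrowed from the parallel minor.

bVI, ii°, iv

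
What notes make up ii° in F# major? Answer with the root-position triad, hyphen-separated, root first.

G#-B-D

ii° is built on scale degree 2, which is G# in both F# major and its parallel. In F# minor the chord on G# is G#–B–D.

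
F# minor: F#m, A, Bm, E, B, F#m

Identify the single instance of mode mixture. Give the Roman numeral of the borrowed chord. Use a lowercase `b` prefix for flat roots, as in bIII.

IV

F# minor has the diatonic set F#m, G#dim, A, Bm, C#, D, E (with V from harmonic minor). Of the given chords, F#m, A, Bm and E are diatonic. B (B–D#–F#) doesn't fit — on degree 4 F# minor would have Bm (iv). B is the degree-4 chord of F# major, so it is the borrowed IV.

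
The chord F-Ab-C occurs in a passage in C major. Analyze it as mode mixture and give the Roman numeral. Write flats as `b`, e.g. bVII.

iv

The root F is the diatonic 4th degree of C major; the borrowing shows in the chord quality. F–Ab–C is a minor chord — the form found in C minor, not the diatonic IV (F). Borrowed into C major it is written iv.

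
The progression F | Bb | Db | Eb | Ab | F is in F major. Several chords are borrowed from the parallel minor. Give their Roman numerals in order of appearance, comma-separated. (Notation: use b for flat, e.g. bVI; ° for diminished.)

bVI, bVII, bIII

In F major the diatonic chords are F, Gm, Am, Bb, C, Dm, Edim. F and Bb both belong to that set. But Db (Db–F–Ab) is foreign: the diatonic vi on degree 6 is Dm, whereas Db comes from F minor. It is labeled bVI. But Eb (Eb–G–Bb) is foreign: the diatonic vii° on degree 7 is Edim, whereas Eb comes from F minor. It is labeled bVII. Ab (Ab–C–Eb) is not: scale degree 3 in F major carries Am (iii). In F minor the chord on that degree is Ab, so here it functions as bIII, borrowed from the parallel minor.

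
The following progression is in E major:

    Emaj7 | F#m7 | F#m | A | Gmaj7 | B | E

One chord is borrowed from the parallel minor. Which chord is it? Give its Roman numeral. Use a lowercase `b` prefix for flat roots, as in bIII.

bIIImaj7

The diatonic triads in E major are E, F#m, G#m, A, B, C#m, D#dim. Emaj7, F#m7, F#m, A, B and E are all diatonic. But Gmaj7 (G–B–D–F#) is foreign: the diatonic iii on degree 3 is G#m, whereas Gmaj7 comes from E minor. It is labeled bIIImaj7.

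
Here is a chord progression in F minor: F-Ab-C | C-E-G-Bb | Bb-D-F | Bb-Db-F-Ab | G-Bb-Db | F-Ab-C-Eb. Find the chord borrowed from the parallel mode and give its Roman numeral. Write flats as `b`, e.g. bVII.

IV

F minor has the diatonic set Fm, Gdim, Ab, Bbm, C, Db, Eb (with V from harmonic minor). F–Ab–C = Fm, C–E–G–Bb = C7, Bb–Db–F–Ab = Bbm7, G–Bb–Db = Gdim and F–Ab–C–Eb = Fm7 all belong to that set. Bb–D–F is not: scale degree 4 in F minor carries Bbm (iv). In F major the chord on that degree is Bb, so here it functions as IV, borrowed from the parallel major.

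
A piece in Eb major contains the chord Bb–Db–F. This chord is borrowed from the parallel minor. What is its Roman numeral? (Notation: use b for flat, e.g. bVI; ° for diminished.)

v

Bb is scale degree 5 in Eb major. The diatonic chord on degree 5 would be Bb (V), but Bb–Db–F is the minor chord from Eb minor. As a borrowed chord it is labeled v.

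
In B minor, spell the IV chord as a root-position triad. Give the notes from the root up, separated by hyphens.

The root, E, is scale degree 4 — the same note in B minor and B major; only the chord quality changes. In B major the chord on E is E–G#–B.

E-G#-B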